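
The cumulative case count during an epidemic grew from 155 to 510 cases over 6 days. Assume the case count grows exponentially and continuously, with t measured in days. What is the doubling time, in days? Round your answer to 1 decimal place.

r = ln(510/155) / 6 = ln(3.29032) / 6 ≈ 0.198498 per day
doubling time = ln 2 / |r| = 0.69315 / 0.198498

doubling time ≈ 3.5 days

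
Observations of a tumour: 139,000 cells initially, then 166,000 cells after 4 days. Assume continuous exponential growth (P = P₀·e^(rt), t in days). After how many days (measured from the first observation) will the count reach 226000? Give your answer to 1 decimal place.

t ≈ 11.0 days

r = ln(166000/139000) / 4 ≈ 0.044378 per day
t = ln(226000/139000) / r = 0.48606 / 0.044378 ≈ 10.953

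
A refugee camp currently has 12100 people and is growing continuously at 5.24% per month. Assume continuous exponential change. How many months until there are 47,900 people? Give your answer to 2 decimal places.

47900 = 12100 · e^(0.0524·t)
t = ln(47900/12100) / 0.0524 = ln(3.95868) / 0.0524 = 1.37591 / 0.0524

t ≈ 26.26 months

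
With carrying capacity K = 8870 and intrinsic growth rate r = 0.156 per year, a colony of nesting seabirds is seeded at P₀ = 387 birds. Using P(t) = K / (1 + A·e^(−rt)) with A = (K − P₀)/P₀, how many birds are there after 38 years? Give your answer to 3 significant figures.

≈ 8,380 birds

A = (8870 − 387)/387 = 21.9199
P(38) = 8870 / (1 + 21.9199·e^(−0.156·38)) = 8870 / (1 + 21.9199·0.002664)
= 8870 / 1.05839 ≈ 8380.65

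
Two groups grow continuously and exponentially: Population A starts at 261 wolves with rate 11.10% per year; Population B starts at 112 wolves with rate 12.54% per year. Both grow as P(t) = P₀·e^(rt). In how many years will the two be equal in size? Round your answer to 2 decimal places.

t ≈ 58.75 years

261·e^(0.111t) = 112·e^(0.1254t)
261/112 = e^((0.1254 − 0.111)t) → ln(2.33036) = 0.0144·t
t = 0.84602 / 0.0144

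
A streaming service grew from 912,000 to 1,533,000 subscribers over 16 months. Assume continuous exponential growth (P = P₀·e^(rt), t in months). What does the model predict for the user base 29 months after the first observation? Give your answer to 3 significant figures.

≈ 2,340,000 subscribers

r = ln(1533000/912000) / 16 ≈ 0.032459 per month
P(29) = 912000 · e^(0.032459·29) = 912000 · 2.56333 ≈ 2337756.91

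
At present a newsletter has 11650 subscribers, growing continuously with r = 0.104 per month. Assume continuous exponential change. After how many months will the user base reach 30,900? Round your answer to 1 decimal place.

t ≈ 9.4 months

30900 = 11650 · e^(0.104·t)
t = ln(30900/11650) / 0.104 = ln(2.65236) / 0.104 = 0.97545 / 0.104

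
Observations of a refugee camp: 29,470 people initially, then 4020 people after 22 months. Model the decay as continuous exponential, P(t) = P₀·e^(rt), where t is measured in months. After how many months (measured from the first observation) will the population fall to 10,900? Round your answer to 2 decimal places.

r = ln(4020/29470) / 22 ≈ -0.09055 per month
t = ln(10900/29470) / r = -0.99461 / -0.09055 ≈ 10.984

t ≈ 10.98 months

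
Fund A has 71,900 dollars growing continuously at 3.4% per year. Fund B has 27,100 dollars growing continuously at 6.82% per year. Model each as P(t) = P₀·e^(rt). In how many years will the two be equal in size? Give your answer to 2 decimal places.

71900·e^(0.034t) = 27100·e^(0.0682t)
71900/27100 = e^((0.0682 − 0.034)t) → ln(2.65314) = 0.0342·t
t = 0.97574 / 0.0342

t ≈ 28.53 years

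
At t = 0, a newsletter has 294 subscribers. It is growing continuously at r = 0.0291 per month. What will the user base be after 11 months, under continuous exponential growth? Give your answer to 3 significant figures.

≈ 405 subscribers

P(11) = 294 · e^(0.0291·11) = 294 · e^(0.3201)
= 294 · 1.37727 ≈ 404.92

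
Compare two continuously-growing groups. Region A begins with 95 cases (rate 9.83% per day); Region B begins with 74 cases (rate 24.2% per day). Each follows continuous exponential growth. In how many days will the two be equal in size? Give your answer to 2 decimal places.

t ≈ 1.74 days

95·e^(0.0983t) = 74·e^(0.242t)
95/74 = e^((0.242 − 0.0983)t) → ln(1.28378) = 0.1437·t
t = 0.24981 / 0.1437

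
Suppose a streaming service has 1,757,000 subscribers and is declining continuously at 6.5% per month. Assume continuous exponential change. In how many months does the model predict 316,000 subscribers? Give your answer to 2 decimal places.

t ≈ 26.39 months

316000 = 1757000 · e^(-0.065·t)
t = ln(316000/1757000) / -0.065 = ln(0.17985) / -0.065 = -1.71562 / -0.065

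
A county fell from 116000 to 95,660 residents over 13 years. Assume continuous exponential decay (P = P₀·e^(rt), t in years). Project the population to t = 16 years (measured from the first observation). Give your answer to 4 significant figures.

≈ 91,500 residents

r = ln(95660/116000) / 13 ≈ -0.01483 per year
P(16) = 116000 · e^(-0.01483·16) = 116000 · 0.78877 ≈ 91497.37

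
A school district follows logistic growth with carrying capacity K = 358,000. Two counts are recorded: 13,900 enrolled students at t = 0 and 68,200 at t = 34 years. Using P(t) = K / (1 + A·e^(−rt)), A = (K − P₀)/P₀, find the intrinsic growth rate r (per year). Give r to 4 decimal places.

r ≈ 0.0518 per year

A = (358000 − 13900)/13900 = 24.7554
68200 = 358000/(1 + 24.7554·e^(−r·34)) → e^(−34r) = (5.24927 − 1)/24.7554 = 0.17165
r = −ln(0.17165)/34 = 1.7623/34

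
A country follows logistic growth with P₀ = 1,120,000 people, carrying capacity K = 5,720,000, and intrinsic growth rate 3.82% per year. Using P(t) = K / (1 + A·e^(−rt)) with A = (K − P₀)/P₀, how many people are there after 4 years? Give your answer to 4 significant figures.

A = (5720000 − 1120000)/1120000 = 4.10714
P(4) = 5720000 / (1 + 4.10714·e^(−0.0382·4)) = 5720000 / (1 + 4.10714·0.858301)
= 5720000 / 4.52517 ≈ 1264041.94

≈ 1,264,000 people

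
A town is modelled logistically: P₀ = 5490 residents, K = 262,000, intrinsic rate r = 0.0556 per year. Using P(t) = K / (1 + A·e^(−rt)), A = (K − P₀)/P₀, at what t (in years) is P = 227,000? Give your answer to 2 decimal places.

A = (262000 − 5490)/5490 = 46.72313
227000 = 262000/(1 + 46.72313·e^(−0.0556t)) → 1 + 46.72313·e^(−0.0556t) = 1.15419
e^(−0.0556t) = 0.0033 → t = ln(303.03289)/0.0556 = 5.71384/0.0556

t ≈ 102.77 years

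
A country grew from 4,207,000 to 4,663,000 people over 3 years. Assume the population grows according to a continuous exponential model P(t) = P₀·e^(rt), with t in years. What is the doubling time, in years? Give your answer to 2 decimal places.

r = ln(4663000/4207000) / 3 = ln(1.10839) / 3 ≈ 0.034303 per year
doubling time = ln 2 / |r| = 0.69315 / 0.034303

doubling time ≈ 20.21 years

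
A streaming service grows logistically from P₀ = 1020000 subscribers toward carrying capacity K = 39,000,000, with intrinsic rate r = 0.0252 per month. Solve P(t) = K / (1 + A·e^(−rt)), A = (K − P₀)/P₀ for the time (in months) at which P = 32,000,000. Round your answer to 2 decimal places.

t ≈ 203.85 months

A = (39000000 − 1020000)/1020000 = 37.23529
32000000 = 39000000/(1 + 37.23529·e^(−0.0252t)) → 1 + 37.23529·e^(−0.0252t) = 1.21875
e^(−0.0252t) = 0.005875 → t = ln(170.21849)/0.0252 = 5.13708/0.0252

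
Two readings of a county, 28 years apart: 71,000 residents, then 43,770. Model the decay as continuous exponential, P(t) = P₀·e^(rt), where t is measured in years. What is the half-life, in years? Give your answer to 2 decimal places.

r = ln(43770/71000) / 28 = ln(0.61648) / 28 ≈ -0.017276 per year
half-life = ln 2 / |r| = 0.69315 / 0.017276

half-life ≈ 40.12 years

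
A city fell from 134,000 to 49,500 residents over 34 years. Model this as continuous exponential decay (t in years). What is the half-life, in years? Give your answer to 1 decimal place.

r = ln(49500/134000) / 34 = ln(0.3694) / 34 ≈ -0.02929 per year
half-life = ln 2 / |r| = 0.69315 / 0.02929

half-life ≈ 23.7 years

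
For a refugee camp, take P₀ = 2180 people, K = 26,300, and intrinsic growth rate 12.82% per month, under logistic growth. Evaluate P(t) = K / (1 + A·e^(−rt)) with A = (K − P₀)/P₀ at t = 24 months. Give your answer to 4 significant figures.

A = (26300 − 2180)/2180 = 11.06422
P(24) = 26300 / (1 + 11.06422·e^(−0.1282·24)) = 26300 / (1 + 11.06422·0.046107)
= 26300 / 1.51013 ≈ 17415.68

≈ 17,420 people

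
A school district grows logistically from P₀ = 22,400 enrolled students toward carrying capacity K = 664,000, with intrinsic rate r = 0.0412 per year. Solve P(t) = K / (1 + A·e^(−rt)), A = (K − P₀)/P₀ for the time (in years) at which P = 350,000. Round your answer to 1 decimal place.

t ≈ 84.1 years

A = (664000 − 22400)/22400 = 28.64286
350000 = 664000/(1 + 28.64286·e^(−0.0412t)) → 1 + 28.64286·e^(−0.0412t) = 1.89714
e^(−0.0412t) = 0.031322 → t = ln(31.92675)/0.0412 = 3.46344/0.0412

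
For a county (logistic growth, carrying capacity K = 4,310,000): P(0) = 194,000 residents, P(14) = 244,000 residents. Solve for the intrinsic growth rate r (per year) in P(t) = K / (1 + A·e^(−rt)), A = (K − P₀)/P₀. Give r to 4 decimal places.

A = (4310000 − 194000)/194000 = 21.21649
244000 = 4310000/(1 + 21.21649·e^(−r·14)) → e^(−14r) = (17.66393 − 1)/21.21649 = 0.785424
r = −ln(0.785424)/14 = 0.24153/14

r ≈ 0.0173 per year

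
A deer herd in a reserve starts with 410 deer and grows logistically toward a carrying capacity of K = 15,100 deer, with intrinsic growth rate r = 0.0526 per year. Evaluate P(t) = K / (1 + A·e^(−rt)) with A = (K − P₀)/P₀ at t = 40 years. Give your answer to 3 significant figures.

A = (15100 − 410)/410 = 35.82927
P(40) = 15100 / (1 + 35.82927·e^(−0.0526·40)) = 15100 / (1 + 35.82927·0.121968)
= 15100 / 5.37001 ≈ 2811.91

≈ 2,810 deer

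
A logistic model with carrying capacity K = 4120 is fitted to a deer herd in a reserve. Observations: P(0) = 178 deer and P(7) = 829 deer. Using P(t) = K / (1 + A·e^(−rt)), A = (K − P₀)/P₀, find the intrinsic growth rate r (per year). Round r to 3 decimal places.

A = (4120 − 178)/178 = 22.14607
829 = 4120/(1 + 22.14607·e^(−r·7)) → e^(−7r) = (4.96984 − 1)/22.14607 = 0.179257
r = −ln(0.179257)/7 = 1.71893/7

r ≈ 0.246 per year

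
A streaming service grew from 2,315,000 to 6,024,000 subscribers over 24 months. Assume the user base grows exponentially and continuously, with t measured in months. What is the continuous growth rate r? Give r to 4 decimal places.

r ≈ 0.0398 per month

6024000 = 2315000 · e^(r·24)
e^(24r) = 6024000/2315000 = 2.60216
r = ln(2.60216) / 24 = 0.95634 / 24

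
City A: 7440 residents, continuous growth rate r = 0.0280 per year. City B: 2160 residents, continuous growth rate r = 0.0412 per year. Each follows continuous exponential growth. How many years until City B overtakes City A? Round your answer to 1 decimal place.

7440·e^(0.028t) = 2160·e^(0.0412t)
7440/2160 = e^((0.0412 − 0.028)t) → ln(3.44444) = 0.0132·t
t = 1.23676 / 0.0132

t ≈ 93.7 years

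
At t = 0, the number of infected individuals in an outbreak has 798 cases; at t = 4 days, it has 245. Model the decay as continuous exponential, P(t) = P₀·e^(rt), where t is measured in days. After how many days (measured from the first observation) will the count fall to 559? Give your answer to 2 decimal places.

t ≈ 1.21 days

r = ln(245/798) / 4 ≈ -0.295213 per day
t = ln(559/798) / r = -0.35596 / -0.295213 ≈ 1.206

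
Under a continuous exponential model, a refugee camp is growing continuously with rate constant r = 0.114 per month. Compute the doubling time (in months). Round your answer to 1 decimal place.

doubling time = ln(2) / |r| = 0.69315 / 0.114

doubling time ≈ 6.1 months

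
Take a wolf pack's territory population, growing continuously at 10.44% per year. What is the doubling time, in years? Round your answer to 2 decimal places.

doubling time = ln(2) / |r| = 0.69315 / 0.1044

doubling time ≈ 6.64 years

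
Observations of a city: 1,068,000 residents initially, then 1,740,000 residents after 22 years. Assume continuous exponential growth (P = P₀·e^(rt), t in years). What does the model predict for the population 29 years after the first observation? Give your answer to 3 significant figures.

r = ln(1740000/1068000) / 22 ≈ 0.022186 per year
P(29) = 1068000 · e^(0.022186·29) = 1068000 · 1.90294 ≈ 2032342

≈ 2,030,000 residents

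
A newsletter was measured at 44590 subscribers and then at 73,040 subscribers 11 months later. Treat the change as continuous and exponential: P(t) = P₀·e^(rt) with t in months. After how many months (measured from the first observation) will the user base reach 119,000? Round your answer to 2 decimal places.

t ≈ 21.88 months

r = ln(73040/44590) / 11 ≈ 0.044863 per month
t = ln(119000/44590) / r = 0.98161 / 0.044863 ≈ 21.88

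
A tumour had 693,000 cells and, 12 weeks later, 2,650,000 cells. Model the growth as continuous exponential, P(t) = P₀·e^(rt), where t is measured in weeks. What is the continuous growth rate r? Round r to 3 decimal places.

2650000 = 693000 · e^(r·12)
e^(12r) = 2650000/693000 = 3.82395
r = ln(3.82395) / 12 = 1.34128 / 12

r ≈ 0.112 per week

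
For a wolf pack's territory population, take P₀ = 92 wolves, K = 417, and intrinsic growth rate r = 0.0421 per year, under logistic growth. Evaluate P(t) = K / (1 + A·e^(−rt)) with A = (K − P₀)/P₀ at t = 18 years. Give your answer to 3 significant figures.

≈ 157 wolves

A = (417 − 92)/92 = 3.53261
P(18) = 417 / (1 + 3.53261·e^(−0.0421·18)) = 417 / (1 + 3.53261·0.468696)
= 417 / 2.65572 ≈ 157.02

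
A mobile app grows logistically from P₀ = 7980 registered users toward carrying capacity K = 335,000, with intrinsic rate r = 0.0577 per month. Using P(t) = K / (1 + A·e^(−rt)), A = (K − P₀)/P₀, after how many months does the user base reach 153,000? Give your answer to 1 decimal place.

t ≈ 61.3 months

A = (335000 − 7980)/7980 = 40.97995
153000 = 335000/(1 + 40.97995·e^(−0.0577t)) → 1 + 40.97995·e^(−0.0577t) = 2.18954
e^(−0.0577t) = 0.029027 → t = ln(34.45018)/0.0577 = 3.53951/0.0577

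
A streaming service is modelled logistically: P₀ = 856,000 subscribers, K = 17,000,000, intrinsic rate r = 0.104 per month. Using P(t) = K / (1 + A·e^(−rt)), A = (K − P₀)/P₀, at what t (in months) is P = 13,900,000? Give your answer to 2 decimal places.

A = (17000000 − 856000)/856000 = 18.85981
13900000 = 17000000/(1 + 18.85981·e^(−0.104t)) → 1 + 18.85981·e^(−0.104t) = 1.22302
e^(−0.104t) = 0.011825 → t = ln(84.56497)/0.104 = 4.43752/0.104

t ≈ 42.67 months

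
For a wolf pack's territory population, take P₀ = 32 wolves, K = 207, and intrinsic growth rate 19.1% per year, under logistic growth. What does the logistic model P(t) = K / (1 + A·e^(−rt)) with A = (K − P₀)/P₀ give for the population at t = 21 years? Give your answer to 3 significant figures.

≈ 188 wolves

A = (207 − 32)/32 = 5.46875
P(21) = 207 / (1 + 5.46875·e^(−0.191·21)) = 207 / (1 + 5.46875·0.018115)
= 207 / 1.09907 ≈ 188.34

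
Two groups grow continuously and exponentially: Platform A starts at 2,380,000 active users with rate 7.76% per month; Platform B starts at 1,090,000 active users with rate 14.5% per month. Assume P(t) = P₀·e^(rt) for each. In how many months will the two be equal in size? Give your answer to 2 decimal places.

t ≈ 11.59 months

2380000·e^(0.0776t) = 1090000·e^(0.145t)
2380000/1090000 = e^((0.145 − 0.0776)t) → ln(2.18349) = 0.0674·t
t = 0.78092 / 0.0674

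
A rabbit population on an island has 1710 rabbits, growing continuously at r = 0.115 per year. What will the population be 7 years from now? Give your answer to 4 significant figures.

P(7) = 1710 · e^(0.115·7) = 1710 · e^(0.805)
= 1710 · 2.2367 ≈ 3824.75

≈ 3,825 rabbits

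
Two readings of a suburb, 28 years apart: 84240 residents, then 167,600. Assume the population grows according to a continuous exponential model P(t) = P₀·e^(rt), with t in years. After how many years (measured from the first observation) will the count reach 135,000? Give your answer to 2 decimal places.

r = ln(167600/84240) / 28 ≈ 0.024568 per year
t = ln(135000/84240) / r = 0.4716 / 0.024568 ≈ 19.196

t ≈ 19.20 years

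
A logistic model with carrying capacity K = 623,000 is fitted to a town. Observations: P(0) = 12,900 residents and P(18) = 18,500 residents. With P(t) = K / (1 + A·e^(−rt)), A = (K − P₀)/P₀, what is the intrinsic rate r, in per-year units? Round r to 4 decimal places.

r ≈ 0.0205 per year

A = (623000 − 12900)/12900 = 47.29457
18500 = 623000/(1 + 47.29457·e^(−r·18)) → e^(−18r) = (33.67568 − 1)/47.29457 = 0.690897
r = −ln(0.690897)/18 = 0.36976/18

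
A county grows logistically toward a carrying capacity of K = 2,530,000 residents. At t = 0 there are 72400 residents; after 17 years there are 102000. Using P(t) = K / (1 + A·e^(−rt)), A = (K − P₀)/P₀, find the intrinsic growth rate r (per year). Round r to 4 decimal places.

A = (2530000 − 72400)/72400 = 33.94475
102000 = 2530000/(1 + 33.94475·e^(−r·17)) → e^(−17r) = (24.80392 − 1)/33.94475 = 0.701255
r = −ln(0.701255)/17 = 0.35488/17

r ≈ 0.0209 per year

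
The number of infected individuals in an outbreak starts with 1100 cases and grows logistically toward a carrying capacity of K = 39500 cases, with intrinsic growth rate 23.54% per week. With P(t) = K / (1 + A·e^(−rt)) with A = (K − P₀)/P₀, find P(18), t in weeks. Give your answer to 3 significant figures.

A = (39500 − 1100)/1100 = 34.90909
P(18) = 39500 / (1 + 34.90909·e^(−0.2354·18)) = 39500 / (1 + 34.90909·0.014448)
= 39500 / 1.50437 ≈ 26256.91

≈ 26,300 cases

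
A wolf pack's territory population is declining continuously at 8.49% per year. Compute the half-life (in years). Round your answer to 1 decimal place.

half-life ≈ 8.2 years

half-life = ln(2) / |r| = 0.69315 / 0.0849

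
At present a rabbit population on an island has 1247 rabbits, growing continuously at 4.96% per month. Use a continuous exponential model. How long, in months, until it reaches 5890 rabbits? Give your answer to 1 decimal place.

5890 = 1247 · e^(0.0496·t)
t = ln(5890/1247) / 0.0496 = ln(4.72334) / 0.0496 = 1.55252 / 0.0496

t ≈ 31.3 months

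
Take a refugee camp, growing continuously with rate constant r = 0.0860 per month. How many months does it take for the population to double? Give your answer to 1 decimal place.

doubling time ≈ 8.1 months

doubling time = ln(2) / |r| = 0.69315 / 0.086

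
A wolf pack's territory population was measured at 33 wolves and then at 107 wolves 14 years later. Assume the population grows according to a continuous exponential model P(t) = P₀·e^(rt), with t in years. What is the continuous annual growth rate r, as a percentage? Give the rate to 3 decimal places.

107 = 33 · e^(r·14)
e^(14r) = 107/33 = 3.24242
r = ln(3.24242) / 14 = 1.17632 / 14

r ≈ 8.402% per year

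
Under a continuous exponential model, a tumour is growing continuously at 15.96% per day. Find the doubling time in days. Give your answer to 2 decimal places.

doubling time ≈ 4.34 days

doubling time = ln(2) / |r| = 0.69315 / 0.1596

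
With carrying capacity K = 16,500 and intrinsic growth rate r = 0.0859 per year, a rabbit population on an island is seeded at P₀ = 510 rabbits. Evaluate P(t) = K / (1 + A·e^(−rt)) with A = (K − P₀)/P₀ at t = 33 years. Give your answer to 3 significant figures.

≈ 5,810 rabbits

A = (16500 − 510)/510 = 31.35294
P(33) = 16500 / (1 + 31.35294·e^(−0.0859·33)) = 16500 / (1 + 31.35294·0.058736)
= 16500 / 2.84155 ≈ 5806.69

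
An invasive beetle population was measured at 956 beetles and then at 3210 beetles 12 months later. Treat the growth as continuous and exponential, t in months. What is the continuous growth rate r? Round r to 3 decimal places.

3210 = 956 · e^(r·12)
e^(12r) = 3210/956 = 3.35774
r = ln(3.35774) / 12 = 1.21127 / 12

r ≈ 0.101 per month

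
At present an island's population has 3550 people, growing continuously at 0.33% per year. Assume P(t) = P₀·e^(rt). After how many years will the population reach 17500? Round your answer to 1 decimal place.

t ≈ 483.4 years

17500 = 3550 · e^(0.0033·t)
t = ln(17500/3550) / 0.0033 = ln(4.92958) / 0.0033 = 1.59525 / 0.0033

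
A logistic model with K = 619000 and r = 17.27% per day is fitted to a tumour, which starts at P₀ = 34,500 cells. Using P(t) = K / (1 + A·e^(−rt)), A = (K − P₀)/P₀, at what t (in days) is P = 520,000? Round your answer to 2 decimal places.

t ≈ 25.99 days

A = (619000 − 34500)/34500 = 16.94203
520000 = 619000/(1 + 16.94203·e^(−0.1727t)) → 1 + 16.94203·e^(−0.1727t) = 1.19038
e^(−0.1727t) = 0.011237 → t = ln(88.98844)/0.1727 = 4.48851/0.1727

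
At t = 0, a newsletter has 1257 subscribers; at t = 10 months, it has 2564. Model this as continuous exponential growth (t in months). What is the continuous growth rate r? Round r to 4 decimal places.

2564 = 1257 · e^(r·10)
e^(10r) = 2564/1257 = 2.03978
r = ln(2.03978) / 10 = 0.71284 / 10

r ≈ 0.0713 per month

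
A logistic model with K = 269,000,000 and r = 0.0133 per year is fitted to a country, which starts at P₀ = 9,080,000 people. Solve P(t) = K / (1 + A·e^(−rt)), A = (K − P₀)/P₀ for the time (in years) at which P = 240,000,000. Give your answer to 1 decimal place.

A = (269000000 − 9080000)/9080000 = 28.62555
240000000 = 269000000/(1 + 28.62555·e^(−0.0133t)) → 1 + 28.62555·e^(−0.0133t) = 1.12083
e^(−0.0133t) = 0.004221 → t = ln(236.90111)/0.0133 = 5.46764/0.0133

t ≈ 411.1 years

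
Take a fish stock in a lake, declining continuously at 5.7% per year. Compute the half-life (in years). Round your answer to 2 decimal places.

half-life ≈ 12.16 years

half-life = ln(2) / |r| = 0.69315 / 0.057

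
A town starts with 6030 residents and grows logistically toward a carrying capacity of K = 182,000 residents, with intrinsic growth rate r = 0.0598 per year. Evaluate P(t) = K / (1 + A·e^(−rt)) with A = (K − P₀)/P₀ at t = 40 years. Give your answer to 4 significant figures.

≈ 49,610 residents

A = (182000 − 6030)/6030 = 29.18242
P(40) = 182000 / (1 + 29.18242·e^(−0.0598·40)) = 182000 / (1 + 29.18242·0.091447)
= 182000 / 3.66863 ≈ 49609.75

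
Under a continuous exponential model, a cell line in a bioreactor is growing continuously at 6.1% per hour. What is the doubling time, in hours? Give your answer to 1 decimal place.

doubling time = ln(2) / |r| = 0.69315 / 0.061

doubling time ≈ 11.4 hours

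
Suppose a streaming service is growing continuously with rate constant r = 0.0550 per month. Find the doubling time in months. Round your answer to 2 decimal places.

doubling time ≈ 12.60 months

doubling time = ln(2) / |r| = 0.69315 / 0.055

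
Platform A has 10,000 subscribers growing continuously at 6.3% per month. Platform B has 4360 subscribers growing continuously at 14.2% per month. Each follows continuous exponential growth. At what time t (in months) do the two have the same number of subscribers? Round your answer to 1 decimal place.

10000·e^(0.063t) = 4360·e^(0.142t)
10000/4360 = e^((0.142 − 0.063)t) → ln(2.29358) = 0.079·t
t = 0.83011 / 0.079

t ≈ 10.5 months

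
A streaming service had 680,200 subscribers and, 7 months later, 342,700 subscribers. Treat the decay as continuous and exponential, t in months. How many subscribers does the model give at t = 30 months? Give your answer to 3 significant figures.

≈ 36,000 subscribers

r = ln(342700/680200) / 7 ≈ -0.097933 per month
P(30) = 680200 · e^(-0.097933·30) = 680200 · 0.05297 ≈ 36031.55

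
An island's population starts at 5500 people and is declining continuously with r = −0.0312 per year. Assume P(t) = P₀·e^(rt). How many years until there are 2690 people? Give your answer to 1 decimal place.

2690 = 5500 · e^(-0.0312·t)
t = ln(2690/5500) / -0.0312 = ln(0.48909) / -0.0312 = -0.71521 / -0.0312

t ≈ 22.9 years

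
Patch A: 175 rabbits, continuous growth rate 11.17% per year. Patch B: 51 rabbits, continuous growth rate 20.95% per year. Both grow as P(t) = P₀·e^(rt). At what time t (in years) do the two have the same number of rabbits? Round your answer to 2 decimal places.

t ≈ 12.61 years

175·e^(0.1117t) = 51·e^(0.2095t)
175/51 = e^((0.2095 − 0.1117)t) → ln(3.43137) = 0.0978·t
t = 1.23296 / 0.0978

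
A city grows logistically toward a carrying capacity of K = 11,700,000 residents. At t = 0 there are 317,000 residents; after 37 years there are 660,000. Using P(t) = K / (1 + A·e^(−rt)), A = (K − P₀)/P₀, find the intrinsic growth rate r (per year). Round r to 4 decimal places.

r ≈ 0.0206 per year

A = (11700000 − 317000)/317000 = 35.90852
660000 = 11700000/(1 + 35.90852·e^(−r·37)) → e^(−37r) = (17.72727 − 1)/35.90852 = 0.46583
r = −ln(0.46583)/37 = 0.76393/37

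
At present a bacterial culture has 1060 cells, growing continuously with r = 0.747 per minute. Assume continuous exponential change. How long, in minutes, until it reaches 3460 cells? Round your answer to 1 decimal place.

3460 = 1060 · e^(0.747·t)
t = ln(3460/1060) / 0.747 = ln(3.26415) / 0.747 = 1.183 / 0.747

t ≈ 1.6 minutes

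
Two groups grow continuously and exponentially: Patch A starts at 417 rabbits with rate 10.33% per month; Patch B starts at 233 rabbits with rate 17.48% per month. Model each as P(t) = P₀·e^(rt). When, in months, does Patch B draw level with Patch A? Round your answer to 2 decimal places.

417·e^(0.1033t) = 233·e^(0.1748t)
417/233 = e^((0.1748 − 0.1033)t) → ln(1.7897) = 0.0715·t
t = 0.58205 / 0.0715

t ≈ 8.14 months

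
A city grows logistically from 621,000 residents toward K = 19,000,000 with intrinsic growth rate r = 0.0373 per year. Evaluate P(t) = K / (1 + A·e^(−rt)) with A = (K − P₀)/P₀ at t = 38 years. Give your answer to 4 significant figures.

A = (19000000 − 621000)/621000 = 29.59581
P(38) = 19000000 / (1 + 29.59581·e^(−0.0373·38)) = 19000000 / (1 + 29.59581·0.242343)
= 19000000 / 8.17235 ≈ 2324913.58

≈ 2,325,000 residents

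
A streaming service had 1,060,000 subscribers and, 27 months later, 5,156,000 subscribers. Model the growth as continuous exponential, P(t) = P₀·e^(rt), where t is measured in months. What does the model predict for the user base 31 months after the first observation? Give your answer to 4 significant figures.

≈ 6,518,000 subscribers

r = ln(5156000/1060000) / 27 ≈ 0.058589 per month
P(31) = 1060000 · e^(0.058589·31) = 1060000 · 6.14874 ≈ 6517660.43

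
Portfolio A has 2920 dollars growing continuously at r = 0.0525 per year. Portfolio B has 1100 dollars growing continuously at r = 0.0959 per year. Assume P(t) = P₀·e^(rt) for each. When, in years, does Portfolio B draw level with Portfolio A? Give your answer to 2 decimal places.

2920·e^(0.0525t) = 1100·e^(0.0959t)
2920/1100 = e^((0.0959 − 0.0525)t) → ln(2.65455) = 0.0434·t
t = 0.97627 / 0.0434

t ≈ 22.49 years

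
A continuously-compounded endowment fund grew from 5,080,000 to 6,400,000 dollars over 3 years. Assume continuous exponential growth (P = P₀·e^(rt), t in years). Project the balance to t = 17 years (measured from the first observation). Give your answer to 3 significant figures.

r = ln(6400000/5080000) / 3 ≈ 0.076996 per year
P(17) = 5080000 · e^(0.076996·17) = 5080000 · 3.70219 ≈ 18807130.09

≈ 18,800,000 dollars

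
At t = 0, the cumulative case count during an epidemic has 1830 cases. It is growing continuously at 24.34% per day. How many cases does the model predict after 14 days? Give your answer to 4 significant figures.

P(14) = 1830 · e^(0.2434·14) = 1830 · e^(3.4076)
= 1830 · 30.19269 ≈ 55252.63

≈ 55,250 cases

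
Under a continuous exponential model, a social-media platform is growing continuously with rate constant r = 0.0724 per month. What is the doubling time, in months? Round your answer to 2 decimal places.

doubling time ≈ 9.57 months

doubling time = ln(2) / |r| = 0.69315 / 0.0724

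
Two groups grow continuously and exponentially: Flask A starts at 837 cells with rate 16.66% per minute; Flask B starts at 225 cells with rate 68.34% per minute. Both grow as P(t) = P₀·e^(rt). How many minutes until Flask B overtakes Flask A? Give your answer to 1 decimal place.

t ≈ 2.5 minutes

837·e^(0.1666t) = 225·e^(0.6834t)
837/225 = e^((0.6834 − 0.1666)t) → ln(3.72) = 0.5168·t
t = 1.31372 / 0.5168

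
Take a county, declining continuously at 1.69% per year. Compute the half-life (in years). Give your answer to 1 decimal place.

half-life = ln(2) / |r| = 0.69315 / 0.0169

half-life ≈ 41.0 years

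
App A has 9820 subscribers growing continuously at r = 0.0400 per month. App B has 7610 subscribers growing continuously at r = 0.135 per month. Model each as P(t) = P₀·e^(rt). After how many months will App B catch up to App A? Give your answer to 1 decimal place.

9820·e^(0.04t) = 7610·e^(0.135t)
9820/7610 = e^((0.135 − 0.04)t) → ln(1.29041) = 0.095·t
t = 0.25496 / 0.095

t ≈ 2.7 months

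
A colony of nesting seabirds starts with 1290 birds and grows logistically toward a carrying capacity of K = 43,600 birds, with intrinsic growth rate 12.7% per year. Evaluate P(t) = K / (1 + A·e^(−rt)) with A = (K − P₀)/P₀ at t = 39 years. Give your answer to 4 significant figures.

≈ 35,400 birds

A = (43600 − 1290)/1290 = 32.79845
P(39) = 43600 / (1 + 32.79845·e^(−0.127·39)) = 43600 / (1 + 32.79845·0.007062)
= 43600 / 1.23163 ≈ 35400.27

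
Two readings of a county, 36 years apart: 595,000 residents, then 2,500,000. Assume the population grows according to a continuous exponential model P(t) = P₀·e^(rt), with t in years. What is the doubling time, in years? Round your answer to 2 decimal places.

r = ln(2500000/595000) / 36 = ln(4.20168) / 36 ≈ 0.039875 per year
doubling time = ln 2 / |r| = 0.69315 / 0.039875

doubling time ≈ 17.38 years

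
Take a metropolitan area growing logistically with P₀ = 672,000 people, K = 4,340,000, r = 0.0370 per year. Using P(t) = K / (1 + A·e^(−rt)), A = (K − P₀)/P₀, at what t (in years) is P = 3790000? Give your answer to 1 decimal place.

t ≈ 98.0 years

A = (4340000 − 672000)/672000 = 5.45833
3790000 = 4340000/(1 + 5.45833·e^(−0.037t)) → 1 + 5.45833·e^(−0.037t) = 1.14512
e^(−0.037t) = 0.026587 → t = ln(37.61288)/0.037 = 3.62735/0.037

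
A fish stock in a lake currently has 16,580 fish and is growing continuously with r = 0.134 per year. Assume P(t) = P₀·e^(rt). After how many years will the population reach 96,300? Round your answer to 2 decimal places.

96300 = 16580 · e^(0.134·t)
t = ln(96300/16580) / 0.134 = ln(5.8082) / 0.134 = 1.75927 / 0.134

t ≈ 13.13 years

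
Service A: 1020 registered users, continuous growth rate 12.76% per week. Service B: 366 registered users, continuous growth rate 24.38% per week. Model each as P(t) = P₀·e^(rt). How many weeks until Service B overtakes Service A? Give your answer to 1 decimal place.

t ≈ 8.8 weeks

1020·e^(0.1276t) = 366·e^(0.2438t)
1020/366 = e^((0.2438 − 0.1276)t) → ln(2.78689) = 0.1162·t
t = 1.02492 / 0.1162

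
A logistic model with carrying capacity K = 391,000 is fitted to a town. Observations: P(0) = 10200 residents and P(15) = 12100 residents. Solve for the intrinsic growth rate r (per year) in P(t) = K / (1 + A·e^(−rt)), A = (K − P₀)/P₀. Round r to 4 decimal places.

A = (391000 − 10200)/10200 = 37.33333
12100 = 391000/(1 + 37.33333·e^(−r·15)) → e^(−15r) = (32.31405 − 1)/37.33333 = 0.838769
r = −ln(0.838769)/15 = 0.17582/15

r ≈ 0.0117 per year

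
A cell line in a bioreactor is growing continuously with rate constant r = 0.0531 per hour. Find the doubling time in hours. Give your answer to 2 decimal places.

doubling time = ln(2) / |r| = 0.69315 / 0.0531

doubling time ≈ 13.05 hours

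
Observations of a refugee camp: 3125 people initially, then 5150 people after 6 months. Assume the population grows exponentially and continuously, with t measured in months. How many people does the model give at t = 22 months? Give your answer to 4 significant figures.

r = ln(5150/3125) / 6 ≈ 0.08326 per month
P(22) = 3125 · e^(0.08326·22) = 3125 · 6.24467 ≈ 19514.61

≈ 19,510 people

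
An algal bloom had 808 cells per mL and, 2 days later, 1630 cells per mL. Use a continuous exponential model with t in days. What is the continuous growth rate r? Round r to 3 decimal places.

r ≈ 0.351 per day

1630 = 808 · e^(r·2)
e^(2r) = 1630/808 = 2.01733
r = ln(2.01733) / 2 = 0.70177 / 2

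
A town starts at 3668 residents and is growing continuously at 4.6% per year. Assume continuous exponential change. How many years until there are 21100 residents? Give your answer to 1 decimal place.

t ≈ 38.0 years

21100 = 3668 · e^(0.046·t)
t = ln(21100/3668) / 0.046 = ln(5.75245) / 0.046 = 1.74963 / 0.046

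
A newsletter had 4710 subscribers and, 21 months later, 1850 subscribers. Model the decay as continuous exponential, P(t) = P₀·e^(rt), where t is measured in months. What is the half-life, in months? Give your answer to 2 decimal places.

half-life ≈ 15.58 months

r = ln(1850/4710) / 21 = ln(0.39278) / 21 ≈ -0.0445 per month
half-life = ln 2 / |r| = 0.69315 / 0.0445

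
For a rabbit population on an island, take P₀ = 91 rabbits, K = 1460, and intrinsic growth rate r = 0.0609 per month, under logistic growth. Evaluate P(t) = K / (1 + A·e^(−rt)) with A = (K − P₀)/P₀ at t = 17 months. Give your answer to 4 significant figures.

≈ 230.2 rabbits

A = (1460 − 91)/91 = 15.04396
P(17) = 1460 / (1 + 15.04396·e^(−0.0609·17)) = 1460 / (1 + 15.04396·0.35512)
= 1460 / 6.34241 ≈ 230.2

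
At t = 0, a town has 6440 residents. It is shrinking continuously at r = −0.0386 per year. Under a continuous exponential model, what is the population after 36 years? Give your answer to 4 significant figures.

P(36) = 6440 · e^(-0.0386·36) = 6440 · e^(-1.3896)
= 6440 · 0.24917 ≈ 1604.69

≈ 1,605 residents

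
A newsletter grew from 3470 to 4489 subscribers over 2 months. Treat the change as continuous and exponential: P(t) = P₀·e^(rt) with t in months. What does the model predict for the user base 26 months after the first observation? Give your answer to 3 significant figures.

≈ 98,600 subscribers

r = ln(4489/3470) / 2 ≈ 0.128738 per month
P(26) = 3470 · e^(0.128738·26) = 3470 · 28.42246 ≈ 98625.94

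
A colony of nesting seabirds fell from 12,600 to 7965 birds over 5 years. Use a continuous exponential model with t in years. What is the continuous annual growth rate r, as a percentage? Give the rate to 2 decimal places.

r ≈ -9.17% per year

7965 = 12600 · e^(r·5)
e^(5r) = 7965/12600 = 0.63214
r = ln(0.63214) / 5 = -0.45864 / 5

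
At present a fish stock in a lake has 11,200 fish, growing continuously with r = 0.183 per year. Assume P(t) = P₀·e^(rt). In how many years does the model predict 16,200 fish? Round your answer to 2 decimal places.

16200 = 11200 · e^(0.183·t)
t = ln(16200/11200) / 0.183 = ln(1.44643) / 0.183 = 0.3691 / 0.183

t ≈ 2.02 years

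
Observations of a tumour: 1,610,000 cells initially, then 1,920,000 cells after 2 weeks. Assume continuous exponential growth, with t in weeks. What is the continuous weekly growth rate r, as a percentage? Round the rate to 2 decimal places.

r ≈ 8.80% per week

1920000 = 1610000 · e^(r·2)
e^(2r) = 1920000/1610000 = 1.19255
r = ln(1.19255) / 2 = 0.17609 / 2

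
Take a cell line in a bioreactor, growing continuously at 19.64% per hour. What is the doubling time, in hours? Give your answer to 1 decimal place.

doubling time = ln(2) / |r| = 0.69315 / 0.1964

doubling time ≈ 3.5 hours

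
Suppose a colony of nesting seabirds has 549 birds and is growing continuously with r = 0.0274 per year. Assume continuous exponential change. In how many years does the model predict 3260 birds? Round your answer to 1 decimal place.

3260 = 549 · e^(0.0274·t)
t = ln(3260/549) / 0.0274 = ln(5.93807) / 0.0274 = 1.78138 / 0.0274

t ≈ 65.0 years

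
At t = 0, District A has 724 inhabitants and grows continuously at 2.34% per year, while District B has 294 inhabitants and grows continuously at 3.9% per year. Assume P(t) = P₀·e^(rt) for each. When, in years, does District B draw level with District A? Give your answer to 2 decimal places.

t ≈ 57.77 years

724·e^(0.0234t) = 294·e^(0.039t)
724/294 = e^((0.039 − 0.0234)t) → ln(2.46259) = 0.0156·t
t = 0.90121 / 0.0156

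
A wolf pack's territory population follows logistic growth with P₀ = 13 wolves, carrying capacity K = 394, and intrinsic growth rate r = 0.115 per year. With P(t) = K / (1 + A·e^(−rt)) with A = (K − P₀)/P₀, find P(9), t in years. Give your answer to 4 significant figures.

A = (394 − 13)/13 = 29.30769
P(9) = 394 / (1 + 29.30769·e^(−0.115·9)) = 394 / (1 + 29.30769·0.355226)
= 394 / 11.41087 ≈ 34.53

≈ 34.53 wolves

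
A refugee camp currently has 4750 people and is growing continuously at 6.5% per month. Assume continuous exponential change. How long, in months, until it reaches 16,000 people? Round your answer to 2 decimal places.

16000 = 4750 · e^(0.065·t)
t = ln(16000/4750) / 0.065 = ln(3.36842) / 0.065 = 1.21444 / 0.065

t ≈ 18.68 months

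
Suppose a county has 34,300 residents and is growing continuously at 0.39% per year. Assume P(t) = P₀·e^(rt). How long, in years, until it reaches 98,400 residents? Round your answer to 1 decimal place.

t ≈ 270.2 years

98400 = 34300 · e^(0.0039·t)
t = ln(98400/34300) / 0.0039 = ln(2.8688) / 0.0039 = 1.0539 / 0.0039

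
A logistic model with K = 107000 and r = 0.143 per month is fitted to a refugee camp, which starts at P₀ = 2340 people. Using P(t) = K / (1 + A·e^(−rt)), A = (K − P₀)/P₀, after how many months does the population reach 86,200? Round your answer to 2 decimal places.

A = (107000 − 2340)/2340 = 44.7265
86200 = 107000/(1 + 44.7265·e^(−0.143t)) → 1 + 44.7265·e^(−0.143t) = 1.2413
e^(−0.143t) = 0.005395 → t = ln(185.35692)/0.143 = 5.22228/0.143

t ≈ 36.52 months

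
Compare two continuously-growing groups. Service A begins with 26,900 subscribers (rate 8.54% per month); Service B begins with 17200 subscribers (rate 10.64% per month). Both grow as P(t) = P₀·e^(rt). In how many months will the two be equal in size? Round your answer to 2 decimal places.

t ≈ 21.30 months

26900·e^(0.0854t) = 17200·e^(0.1064t)
26900/17200 = e^((0.1064 − 0.0854)t) → ln(1.56395) = 0.021·t
t = 0.44722 / 0.021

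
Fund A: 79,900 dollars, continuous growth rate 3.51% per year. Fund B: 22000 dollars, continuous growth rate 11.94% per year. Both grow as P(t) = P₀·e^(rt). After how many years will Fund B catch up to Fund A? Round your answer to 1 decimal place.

79900·e^(0.0351t) = 22000·e^(0.1194t)
79900/22000 = e^((0.1194 − 0.0351)t) → ln(3.63182) = 0.0843·t
t = 1.28973 / 0.0843

t ≈ 15.3 years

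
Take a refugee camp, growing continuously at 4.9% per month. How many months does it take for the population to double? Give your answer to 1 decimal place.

doubling time = ln(2) / |r| = 0.69315 / 0.049

doubling time ≈ 14.1 months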